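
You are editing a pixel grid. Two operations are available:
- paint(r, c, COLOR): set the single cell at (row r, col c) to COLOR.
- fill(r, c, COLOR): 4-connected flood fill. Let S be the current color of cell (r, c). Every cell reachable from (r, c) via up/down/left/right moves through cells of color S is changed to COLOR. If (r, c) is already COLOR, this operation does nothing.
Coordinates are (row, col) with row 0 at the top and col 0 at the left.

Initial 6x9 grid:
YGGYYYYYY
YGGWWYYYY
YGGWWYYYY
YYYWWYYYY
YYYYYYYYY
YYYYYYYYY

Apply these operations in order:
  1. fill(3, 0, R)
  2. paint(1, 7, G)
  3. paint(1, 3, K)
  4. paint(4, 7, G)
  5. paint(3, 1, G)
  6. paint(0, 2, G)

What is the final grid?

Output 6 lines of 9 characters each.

Answer: RGGRRRRRR
RGGKWRRGR
RGGWWRRRR
RGRWWRRRR
RRRRRRRGR
RRRRRRRRR

Derivation:
After op 1 fill(3,0,R) [42 cells changed]:
RGGRRRRRR
RGGWWRRRR
RGGWWRRRR
RRRWWRRRR
RRRRRRRRR
RRRRRRRRR
After op 2 paint(1,7,G):
RGGRRRRRR
RGGWWRRGR
RGGWWRRRR
RRRWWRRRR
RRRRRRRRR
RRRRRRRRR
After op 3 paint(1,3,K):
RGGRRRRRR
RGGKWRRGR
RGGWWRRRR
RRRWWRRRR
RRRRRRRRR
RRRRRRRRR
After op 4 paint(4,7,G):
RGGRRRRRR
RGGKWRRGR
RGGWWRRRR
RRRWWRRRR
RRRRRRRGR
RRRRRRRRR
After op 5 paint(3,1,G):
RGGRRRRRR
RGGKWRRGR
RGGWWRRRR
RGRWWRRRR
RRRRRRRGR
RRRRRRRRR
After op 6 paint(0,2,G):
RGGRRRRRR
RGGKWRRGR
RGGWWRRRR
RGRWWRRRR
RRRRRRRGR
RRRRRRRRR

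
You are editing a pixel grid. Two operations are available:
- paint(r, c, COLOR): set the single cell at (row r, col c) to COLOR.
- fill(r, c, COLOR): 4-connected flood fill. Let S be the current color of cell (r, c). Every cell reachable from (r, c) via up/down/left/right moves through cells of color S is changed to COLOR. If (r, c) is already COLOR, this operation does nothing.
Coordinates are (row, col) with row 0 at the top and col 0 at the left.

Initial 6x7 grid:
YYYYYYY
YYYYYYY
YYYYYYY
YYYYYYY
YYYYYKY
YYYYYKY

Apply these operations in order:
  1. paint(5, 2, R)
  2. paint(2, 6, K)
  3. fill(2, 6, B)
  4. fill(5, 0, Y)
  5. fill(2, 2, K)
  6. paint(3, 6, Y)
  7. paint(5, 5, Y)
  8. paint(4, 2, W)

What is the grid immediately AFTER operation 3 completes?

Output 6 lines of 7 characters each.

Answer: YYYYYYY
YYYYYYY
YYYYYYB
YYYYYYY
YYYYYKY
YYRYYKY

Derivation:
After op 1 paint(5,2,R):
YYYYYYY
YYYYYYY
YYYYYYY
YYYYYYY
YYYYYKY
YYRYYKY
After op 2 paint(2,6,K):
YYYYYYY
YYYYYYY
YYYYYYK
YYYYYYY
YYYYYKY
YYRYYKY
After op 3 fill(2,6,B) [1 cells changed]:
YYYYYYY
YYYYYYY
YYYYYYB
YYYYYYY
YYYYYKY
YYRYYKY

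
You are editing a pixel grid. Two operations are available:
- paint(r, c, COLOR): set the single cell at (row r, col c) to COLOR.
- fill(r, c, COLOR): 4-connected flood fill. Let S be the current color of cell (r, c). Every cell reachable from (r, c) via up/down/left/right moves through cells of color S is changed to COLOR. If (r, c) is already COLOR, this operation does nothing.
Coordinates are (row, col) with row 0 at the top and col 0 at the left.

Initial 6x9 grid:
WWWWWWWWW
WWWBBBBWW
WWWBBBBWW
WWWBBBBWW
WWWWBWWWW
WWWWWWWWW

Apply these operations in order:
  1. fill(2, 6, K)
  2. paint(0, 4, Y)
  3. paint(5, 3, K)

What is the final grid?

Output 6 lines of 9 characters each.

Answer: WWWWYWWWW
WWWKKKKWW
WWWKKKKWW
WWWKKKKWW
WWWWKWWWW
WWWKWWWWW

Derivation:
After op 1 fill(2,6,K) [13 cells changed]:
WWWWWWWWW
WWWKKKKWW
WWWKKKKWW
WWWKKKKWW
WWWWKWWWW
WWWWWWWWW
After op 2 paint(0,4,Y):
WWWWYWWWW
WWWKKKKWW
WWWKKKKWW
WWWKKKKWW
WWWWKWWWW
WWWWWWWWW
After op 3 paint(5,3,K):
WWWWYWWWW
WWWKKKKWW
WWWKKKKWW
WWWKKKKWW
WWWWKWWWW
WWWKWWWWW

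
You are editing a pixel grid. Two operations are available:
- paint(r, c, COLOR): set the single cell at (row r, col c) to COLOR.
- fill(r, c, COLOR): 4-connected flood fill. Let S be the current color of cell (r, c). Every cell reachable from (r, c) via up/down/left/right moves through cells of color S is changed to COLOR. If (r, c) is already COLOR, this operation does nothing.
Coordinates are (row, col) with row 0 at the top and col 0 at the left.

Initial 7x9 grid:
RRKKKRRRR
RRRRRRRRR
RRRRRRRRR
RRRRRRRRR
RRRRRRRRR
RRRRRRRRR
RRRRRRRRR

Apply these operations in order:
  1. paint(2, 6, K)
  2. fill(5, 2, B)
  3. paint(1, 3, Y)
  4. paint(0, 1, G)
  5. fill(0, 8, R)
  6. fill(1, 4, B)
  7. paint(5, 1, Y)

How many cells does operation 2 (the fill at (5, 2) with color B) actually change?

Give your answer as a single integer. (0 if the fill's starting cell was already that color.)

After op 1 paint(2,6,K):
RRKKKRRRR
RRRRRRRRR
RRRRRRKRR
RRRRRRRRR
RRRRRRRRR
RRRRRRRRR
RRRRRRRRR
After op 2 fill(5,2,B) [59 cells changed]:
BBKKKBBBB
BBBBBBBBB
BBBBBBKBB
BBBBBBBBB
BBBBBBBBB
BBBBBBBBB
BBBBBBBBB

Answer: 59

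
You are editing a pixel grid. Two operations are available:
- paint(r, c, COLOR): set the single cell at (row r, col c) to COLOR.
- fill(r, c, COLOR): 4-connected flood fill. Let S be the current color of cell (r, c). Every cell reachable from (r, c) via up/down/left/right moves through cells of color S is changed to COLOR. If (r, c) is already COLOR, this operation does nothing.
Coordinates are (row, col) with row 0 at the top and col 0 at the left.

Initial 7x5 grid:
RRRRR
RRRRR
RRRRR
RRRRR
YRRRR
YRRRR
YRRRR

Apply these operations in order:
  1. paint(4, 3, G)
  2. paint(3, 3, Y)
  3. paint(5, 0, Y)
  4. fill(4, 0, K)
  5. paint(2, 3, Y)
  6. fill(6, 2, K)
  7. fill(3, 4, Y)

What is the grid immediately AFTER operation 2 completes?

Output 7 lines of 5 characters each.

After op 1 paint(4,3,G):
RRRRR
RRRRR
RRRRR
RRRRR
YRRGR
YRRRR
YRRRR
After op 2 paint(3,3,Y):
RRRRR
RRRRR
RRRRR
RRRYR
YRRGR
YRRRR
YRRRR

Answer: RRRRR
RRRRR
RRRRR
RRRYR
YRRGR
YRRRR
YRRRR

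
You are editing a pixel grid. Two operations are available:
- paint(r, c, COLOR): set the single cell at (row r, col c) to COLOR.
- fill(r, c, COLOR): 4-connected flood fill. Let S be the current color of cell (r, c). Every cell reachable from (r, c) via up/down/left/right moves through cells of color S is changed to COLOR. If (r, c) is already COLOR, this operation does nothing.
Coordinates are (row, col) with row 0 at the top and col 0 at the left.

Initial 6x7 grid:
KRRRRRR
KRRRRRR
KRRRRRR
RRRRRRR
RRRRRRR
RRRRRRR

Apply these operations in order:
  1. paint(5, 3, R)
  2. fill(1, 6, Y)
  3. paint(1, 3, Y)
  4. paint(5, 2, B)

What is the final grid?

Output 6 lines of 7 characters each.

After op 1 paint(5,3,R):
KRRRRRR
KRRRRRR
KRRRRRR
RRRRRRR
RRRRRRR
RRRRRRR
After op 2 fill(1,6,Y) [39 cells changed]:
KYYYYYY
KYYYYYY
KYYYYYY
YYYYYYY
YYYYYYY
YYYYYYY
After op 3 paint(1,3,Y):
KYYYYYY
KYYYYYY
KYYYYYY
YYYYYYY
YYYYYYY
YYYYYYY
After op 4 paint(5,2,B):
KYYYYYY
KYYYYYY
KYYYYYY
YYYYYYY
YYYYYYY
YYBYYYY

Answer: KYYYYYY
KYYYYYY
KYYYYYY
YYYYYYY
YYYYYYY
YYBYYYY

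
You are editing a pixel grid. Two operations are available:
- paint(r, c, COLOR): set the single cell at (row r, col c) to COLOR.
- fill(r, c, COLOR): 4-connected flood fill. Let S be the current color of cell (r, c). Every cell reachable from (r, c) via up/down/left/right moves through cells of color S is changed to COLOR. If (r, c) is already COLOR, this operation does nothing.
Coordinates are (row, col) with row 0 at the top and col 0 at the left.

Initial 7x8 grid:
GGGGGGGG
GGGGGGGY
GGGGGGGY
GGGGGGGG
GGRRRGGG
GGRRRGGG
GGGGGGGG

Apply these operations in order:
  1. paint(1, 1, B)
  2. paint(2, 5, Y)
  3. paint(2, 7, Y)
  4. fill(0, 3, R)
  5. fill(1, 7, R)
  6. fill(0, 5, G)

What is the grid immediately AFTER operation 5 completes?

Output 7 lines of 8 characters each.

After op 1 paint(1,1,B):
GGGGGGGG
GBGGGGGY
GGGGGGGY
GGGGGGGG
GGRRRGGG
GGRRRGGG
GGGGGGGG
After op 2 paint(2,5,Y):
GGGGGGGG
GBGGGGGY
GGGGGYGY
GGGGGGGG
GGRRRGGG
GGRRRGGG
GGGGGGGG
After op 3 paint(2,7,Y):
GGGGGGGG
GBGGGGGY
GGGGGYGY
GGGGGGGG
GGRRRGGG
GGRRRGGG
GGGGGGGG
After op 4 fill(0,3,R) [46 cells changed]:
RRRRRRRR
RBRRRRRY
RRRRRYRY
RRRRRRRR
RRRRRRRR
RRRRRRRR
RRRRRRRR
After op 5 fill(1,7,R) [2 cells changed]:
RRRRRRRR
RBRRRRRR
RRRRRYRR
RRRRRRRR
RRRRRRRR
RRRRRRRR
RRRRRRRR

Answer: RRRRRRRR
RBRRRRRR
RRRRRYRR
RRRRRRRR
RRRRRRRR
RRRRRRRR
RRRRRRRR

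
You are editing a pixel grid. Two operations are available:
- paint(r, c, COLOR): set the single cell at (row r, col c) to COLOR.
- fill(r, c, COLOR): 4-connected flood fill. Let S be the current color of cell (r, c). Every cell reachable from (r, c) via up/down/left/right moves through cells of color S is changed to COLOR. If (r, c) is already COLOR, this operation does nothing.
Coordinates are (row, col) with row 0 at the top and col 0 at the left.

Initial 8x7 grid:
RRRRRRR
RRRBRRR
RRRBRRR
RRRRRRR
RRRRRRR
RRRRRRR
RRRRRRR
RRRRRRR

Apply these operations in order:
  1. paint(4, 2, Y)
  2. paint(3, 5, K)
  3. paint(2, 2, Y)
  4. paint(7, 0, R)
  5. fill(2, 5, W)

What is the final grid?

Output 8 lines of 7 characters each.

After op 1 paint(4,2,Y):
RRRRRRR
RRRBRRR
RRRBRRR
RRRRRRR
RRYRRRR
RRRRRRR
RRRRRRR
RRRRRRR
After op 2 paint(3,5,K):
RRRRRRR
RRRBRRR
RRRBRRR
RRRRRKR
RRYRRRR
RRRRRRR
RRRRRRR
RRRRRRR
After op 3 paint(2,2,Y):
RRRRRRR
RRRBRRR
RRYBRRR
RRRRRKR
RRYRRRR
RRRRRRR
RRRRRRR
RRRRRRR
After op 4 paint(7,0,R):
RRRRRRR
RRRBRRR
RRYBRRR
RRRRRKR
RRYRRRR
RRRRRRR
RRRRRRR
RRRRRRR
After op 5 fill(2,5,W) [51 cells changed]:
WWWWWWW
WWWBWWW
WWYBWWW
WWWWWKW
WWYWWWW
WWWWWWW
WWWWWWW
WWWWWWW

Answer: WWWWWWW
WWWBWWW
WWYBWWW
WWWWWKW
WWYWWWW
WWWWWWW
WWWWWWW
WWWWWWW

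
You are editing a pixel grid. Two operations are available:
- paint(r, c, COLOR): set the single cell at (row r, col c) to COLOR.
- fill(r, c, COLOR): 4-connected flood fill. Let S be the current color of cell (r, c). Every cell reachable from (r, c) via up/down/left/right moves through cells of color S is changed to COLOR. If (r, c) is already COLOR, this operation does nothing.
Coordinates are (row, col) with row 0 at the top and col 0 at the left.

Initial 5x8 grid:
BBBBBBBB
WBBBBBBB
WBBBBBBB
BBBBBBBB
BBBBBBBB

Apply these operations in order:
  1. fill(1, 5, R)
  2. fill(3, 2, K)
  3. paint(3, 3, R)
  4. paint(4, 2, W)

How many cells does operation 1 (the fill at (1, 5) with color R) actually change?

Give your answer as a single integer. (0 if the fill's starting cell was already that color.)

After op 1 fill(1,5,R) [38 cells changed]:
RRRRRRRR
WRRRRRRR
WRRRRRRR
RRRRRRRR
RRRRRRRR

Answer: 38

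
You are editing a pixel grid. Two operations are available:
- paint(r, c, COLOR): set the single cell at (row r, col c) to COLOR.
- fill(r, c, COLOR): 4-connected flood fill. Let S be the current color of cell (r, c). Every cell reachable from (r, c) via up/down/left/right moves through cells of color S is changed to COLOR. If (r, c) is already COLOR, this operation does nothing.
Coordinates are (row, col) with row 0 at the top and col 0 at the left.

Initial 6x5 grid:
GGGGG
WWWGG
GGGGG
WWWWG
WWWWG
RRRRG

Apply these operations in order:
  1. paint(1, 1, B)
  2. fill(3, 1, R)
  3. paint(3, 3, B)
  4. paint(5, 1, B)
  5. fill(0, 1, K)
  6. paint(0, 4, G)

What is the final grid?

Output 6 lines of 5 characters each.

After op 1 paint(1,1,B):
GGGGG
WBWGG
GGGGG
WWWWG
WWWWG
RRRRG
After op 2 fill(3,1,R) [8 cells changed]:
GGGGG
WBWGG
GGGGG
RRRRG
RRRRG
RRRRG
After op 3 paint(3,3,B):
GGGGG
WBWGG
GGGGG
RRRBG
RRRRG
RRRRG
After op 4 paint(5,1,B):
GGGGG
WBWGG
GGGGG
RRRBG
RRRRG
RBRRG
After op 5 fill(0,1,K) [15 cells changed]:
KKKKK
WBWKK
KKKKK
RRRBK
RRRRK
RBRRK
After op 6 paint(0,4,G):
KKKKG
WBWKK
KKKKK
RRRBK
RRRRK
RBRRK

Answer: KKKKG
WBWKK
KKKKK
RRRBK
RRRRK
RBRRK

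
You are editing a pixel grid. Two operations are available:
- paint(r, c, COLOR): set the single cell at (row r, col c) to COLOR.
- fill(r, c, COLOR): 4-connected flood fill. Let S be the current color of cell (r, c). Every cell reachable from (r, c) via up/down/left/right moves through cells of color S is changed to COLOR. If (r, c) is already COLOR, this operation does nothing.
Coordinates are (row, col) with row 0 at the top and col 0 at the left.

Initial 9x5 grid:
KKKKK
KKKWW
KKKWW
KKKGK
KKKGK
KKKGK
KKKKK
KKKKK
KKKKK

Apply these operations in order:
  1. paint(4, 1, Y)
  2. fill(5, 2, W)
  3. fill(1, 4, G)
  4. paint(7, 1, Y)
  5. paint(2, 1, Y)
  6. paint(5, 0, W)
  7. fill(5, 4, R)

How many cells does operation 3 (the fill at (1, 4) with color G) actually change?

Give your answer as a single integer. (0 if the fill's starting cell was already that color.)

After op 1 paint(4,1,Y):
KKKKK
KKKWW
KKKWW
KKKGK
KYKGK
KKKGK
KKKKK
KKKKK
KKKKK
After op 2 fill(5,2,W) [37 cells changed]:
WWWWW
WWWWW
WWWWW
WWWGW
WYWGW
WWWGW
WWWWW
WWWWW
WWWWW
After op 3 fill(1,4,G) [41 cells changed]:
GGGGG
GGGGG
GGGGG
GGGGG
GYGGG
GGGGG
GGGGG
GGGGG
GGGGG

Answer: 41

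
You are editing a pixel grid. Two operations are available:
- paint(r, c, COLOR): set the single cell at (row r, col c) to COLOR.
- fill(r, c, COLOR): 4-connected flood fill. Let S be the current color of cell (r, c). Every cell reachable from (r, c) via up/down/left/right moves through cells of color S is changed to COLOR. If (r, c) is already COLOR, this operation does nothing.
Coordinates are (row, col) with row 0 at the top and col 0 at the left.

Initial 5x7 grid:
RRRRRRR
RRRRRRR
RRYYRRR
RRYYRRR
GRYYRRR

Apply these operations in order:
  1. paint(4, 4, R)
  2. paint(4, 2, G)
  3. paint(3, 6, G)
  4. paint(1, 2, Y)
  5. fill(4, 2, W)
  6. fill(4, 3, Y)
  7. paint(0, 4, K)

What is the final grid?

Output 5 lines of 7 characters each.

Answer: RRRRKRR
RRYRRRR
RRYYRRR
RRYYRRG
GRWYRRR

Derivation:
After op 1 paint(4,4,R):
RRRRRRR
RRRRRRR
RRYYRRR
RRYYRRR
GRYYRRR
After op 2 paint(4,2,G):
RRRRRRR
RRRRRRR
RRYYRRR
RRYYRRR
GRGYRRR
After op 3 paint(3,6,G):
RRRRRRR
RRRRRRR
RRYYRRR
RRYYRRG
GRGYRRR
After op 4 paint(1,2,Y):
RRRRRRR
RRYRRRR
RRYYRRR
RRYYRRG
GRGYRRR
After op 5 fill(4,2,W) [1 cells changed]:
RRRRRRR
RRYRRRR
RRYYRRR
RRYYRRG
GRWYRRR
After op 6 fill(4,3,Y) [0 cells changed]:
RRRRRRR
RRYRRRR
RRYYRRR
RRYYRRG
GRWYRRR
After op 7 paint(0,4,K):
RRRRKRR
RRYRRRR
RRYYRRR
RRYYRRG
GRWYRRR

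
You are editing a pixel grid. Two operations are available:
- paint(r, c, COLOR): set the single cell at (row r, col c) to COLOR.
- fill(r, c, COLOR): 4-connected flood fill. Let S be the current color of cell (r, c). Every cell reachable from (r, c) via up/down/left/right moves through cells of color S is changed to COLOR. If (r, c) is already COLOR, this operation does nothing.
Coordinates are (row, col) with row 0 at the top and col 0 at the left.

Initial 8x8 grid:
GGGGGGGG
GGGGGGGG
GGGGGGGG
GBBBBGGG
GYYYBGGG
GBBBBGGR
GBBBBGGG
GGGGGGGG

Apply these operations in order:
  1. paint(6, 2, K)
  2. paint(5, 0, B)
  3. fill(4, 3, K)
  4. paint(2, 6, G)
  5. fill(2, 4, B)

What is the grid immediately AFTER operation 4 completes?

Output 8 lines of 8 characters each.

Answer: GGGGGGGG
GGGGGGGG
GGGGGGGG
GBBBBGGG
GKKKBGGG
BBBBBGGR
GBKBBGGG
GGGGGGGG

Derivation:
After op 1 paint(6,2,K):
GGGGGGGG
GGGGGGGG
GGGGGGGG
GBBBBGGG
GYYYBGGG
GBBBBGGR
GBKBBGGG
GGGGGGGG
After op 2 paint(5,0,B):
GGGGGGGG
GGGGGGGG
GGGGGGGG
GBBBBGGG
GYYYBGGG
BBBBBGGR
GBKBBGGG
GGGGGGGG
After op 3 fill(4,3,K) [3 cells changed]:
GGGGGGGG
GGGGGGGG
GGGGGGGG
GBBBBGGG
GKKKBGGG
BBBBBGGR
GBKBBGGG
GGGGGGGG
After op 4 paint(2,6,G):
GGGGGGGG
GGGGGGGG
GGGGGGGG
GBBBBGGG
GKKKBGGG
BBBBBGGR
GBKBBGGG
GGGGGGGG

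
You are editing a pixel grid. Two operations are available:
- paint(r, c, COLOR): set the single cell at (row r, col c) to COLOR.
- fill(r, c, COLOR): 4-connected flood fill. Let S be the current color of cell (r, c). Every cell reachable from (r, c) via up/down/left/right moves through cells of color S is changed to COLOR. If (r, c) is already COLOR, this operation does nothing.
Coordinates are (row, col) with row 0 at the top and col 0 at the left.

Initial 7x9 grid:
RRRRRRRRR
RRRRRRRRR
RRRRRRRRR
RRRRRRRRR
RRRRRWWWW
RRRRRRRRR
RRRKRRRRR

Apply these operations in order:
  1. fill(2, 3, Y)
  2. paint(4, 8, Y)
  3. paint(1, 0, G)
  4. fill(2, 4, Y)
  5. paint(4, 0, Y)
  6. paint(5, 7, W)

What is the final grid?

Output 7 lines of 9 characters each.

After op 1 fill(2,3,Y) [58 cells changed]:
YYYYYYYYY
YYYYYYYYY
YYYYYYYYY
YYYYYYYYY
YYYYYWWWW
YYYYYYYYY
YYYKYYYYY
After op 2 paint(4,8,Y):
YYYYYYYYY
YYYYYYYYY
YYYYYYYYY
YYYYYYYYY
YYYYYWWWY
YYYYYYYYY
YYYKYYYYY
After op 3 paint(1,0,G):
YYYYYYYYY
GYYYYYYYY
YYYYYYYYY
YYYYYYYYY
YYYYYWWWY
YYYYYYYYY
YYYKYYYYY
After op 4 fill(2,4,Y) [0 cells changed]:
YYYYYYYYY
GYYYYYYYY
YYYYYYYYY
YYYYYYYYY
YYYYYWWWY
YYYYYYYYY
YYYKYYYYY
After op 5 paint(4,0,Y):
YYYYYYYYY
GYYYYYYYY
YYYYYYYYY
YYYYYYYYY
YYYYYWWWY
YYYYYYYYY
YYYKYYYYY
After op 6 paint(5,7,W):
YYYYYYYYY
GYYYYYYYY
YYYYYYYYY
YYYYYYYYY
YYYYYWWWY
YYYYYYYWY
YYYKYYYYY

Answer: YYYYYYYYY
GYYYYYYYY
YYYYYYYYY
YYYYYYYYY
YYYYYWWWY
YYYYYYYWY
YYYKYYYYY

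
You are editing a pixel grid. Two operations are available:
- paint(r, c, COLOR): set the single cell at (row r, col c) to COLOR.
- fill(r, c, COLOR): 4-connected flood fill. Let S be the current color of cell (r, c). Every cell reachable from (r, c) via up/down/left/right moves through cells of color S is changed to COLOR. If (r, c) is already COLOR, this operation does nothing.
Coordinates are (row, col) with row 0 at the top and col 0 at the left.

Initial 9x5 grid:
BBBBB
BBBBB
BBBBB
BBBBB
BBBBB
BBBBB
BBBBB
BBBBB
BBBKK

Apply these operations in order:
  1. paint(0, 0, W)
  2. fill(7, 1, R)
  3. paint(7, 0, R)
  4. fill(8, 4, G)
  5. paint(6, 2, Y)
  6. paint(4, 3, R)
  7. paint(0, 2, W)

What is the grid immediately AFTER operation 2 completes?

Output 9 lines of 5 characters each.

After op 1 paint(0,0,W):
WBBBB
BBBBB
BBBBB
BBBBB
BBBBB
BBBBB
BBBBB
BBBBB
BBBKK
After op 2 fill(7,1,R) [42 cells changed]:
WRRRR
RRRRR
RRRRR
RRRRR
RRRRR
RRRRR
RRRRR
RRRRR
RRRKK

Answer: WRRRR
RRRRR
RRRRR
RRRRR
RRRRR
RRRRR
RRRRR
RRRRR
RRRKK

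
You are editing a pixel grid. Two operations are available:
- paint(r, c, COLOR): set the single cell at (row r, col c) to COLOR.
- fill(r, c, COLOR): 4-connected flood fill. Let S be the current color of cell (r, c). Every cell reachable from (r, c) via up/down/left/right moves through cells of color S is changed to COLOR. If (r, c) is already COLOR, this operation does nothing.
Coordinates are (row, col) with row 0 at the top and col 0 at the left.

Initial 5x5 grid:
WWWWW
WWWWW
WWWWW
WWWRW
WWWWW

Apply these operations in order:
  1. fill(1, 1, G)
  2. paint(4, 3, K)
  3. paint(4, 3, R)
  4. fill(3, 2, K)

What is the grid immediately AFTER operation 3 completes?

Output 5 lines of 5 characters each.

Answer: GGGGG
GGGGG
GGGGG
GGGRG
GGGRG

Derivation:
After op 1 fill(1,1,G) [24 cells changed]:
GGGGG
GGGGG
GGGGG
GGGRG
GGGGG
After op 2 paint(4,3,K):
GGGGG
GGGGG
GGGGG
GGGRG
GGGKG
After op 3 paint(4,3,R):
GGGGG
GGGGG
GGGGG
GGGRG
GGGRG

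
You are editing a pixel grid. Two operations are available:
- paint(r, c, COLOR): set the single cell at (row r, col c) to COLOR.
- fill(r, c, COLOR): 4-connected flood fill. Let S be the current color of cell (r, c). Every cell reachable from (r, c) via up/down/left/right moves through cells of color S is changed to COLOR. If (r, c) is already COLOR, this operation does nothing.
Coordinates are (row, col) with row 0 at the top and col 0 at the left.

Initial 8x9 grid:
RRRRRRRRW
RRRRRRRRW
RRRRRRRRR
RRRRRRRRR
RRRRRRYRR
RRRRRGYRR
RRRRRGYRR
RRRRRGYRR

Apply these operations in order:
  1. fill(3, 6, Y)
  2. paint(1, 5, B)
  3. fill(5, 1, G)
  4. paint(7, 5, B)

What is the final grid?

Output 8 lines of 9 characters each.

After op 1 fill(3,6,Y) [63 cells changed]:
YYYYYYYYW
YYYYYYYYW
YYYYYYYYY
YYYYYYYYY
YYYYYYYYY
YYYYYGYYY
YYYYYGYYY
YYYYYGYYY
After op 2 paint(1,5,B):
YYYYYYYYW
YYYYYBYYW
YYYYYYYYY
YYYYYYYYY
YYYYYYYYY
YYYYYGYYY
YYYYYGYYY
YYYYYGYYY
After op 3 fill(5,1,G) [66 cells changed]:
GGGGGGGGW
GGGGGBGGW
GGGGGGGGG
GGGGGGGGG
GGGGGGGGG
GGGGGGGGG
GGGGGGGGG
GGGGGGGGG
After op 4 paint(7,5,B):
GGGGGGGGW
GGGGGBGGW
GGGGGGGGG
GGGGGGGGG
GGGGGGGGG
GGGGGGGGG
GGGGGGGGG
GGGGGBGGG

Answer: GGGGGGGGW
GGGGGBGGW
GGGGGGGGG
GGGGGGGGG
GGGGGGGGG
GGGGGGGGG
GGGGGGGGG
GGGGGBGGG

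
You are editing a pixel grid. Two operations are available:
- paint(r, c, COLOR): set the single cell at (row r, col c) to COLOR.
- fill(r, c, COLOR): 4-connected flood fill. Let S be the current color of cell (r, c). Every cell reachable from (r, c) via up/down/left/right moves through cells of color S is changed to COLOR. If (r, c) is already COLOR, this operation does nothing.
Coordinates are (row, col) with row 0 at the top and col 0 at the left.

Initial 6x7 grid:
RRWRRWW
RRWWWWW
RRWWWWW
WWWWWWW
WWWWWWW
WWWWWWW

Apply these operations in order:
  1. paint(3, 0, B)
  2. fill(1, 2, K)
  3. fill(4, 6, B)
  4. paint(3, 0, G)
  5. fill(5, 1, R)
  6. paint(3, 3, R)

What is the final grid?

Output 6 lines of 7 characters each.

Answer: RRRRRRR
RRRRRRR
RRRRRRR
GRRRRRR
RRRRRRR
RRRRRRR

Derivation:
After op 1 paint(3,0,B):
RRWRRWW
RRWWWWW
RRWWWWW
BWWWWWW
WWWWWWW
WWWWWWW
After op 2 fill(1,2,K) [33 cells changed]:
RRKRRKK
RRKKKKK
RRKKKKK
BKKKKKK
KKKKKKK
KKKKKKK
After op 3 fill(4,6,B) [33 cells changed]:
RRBRRBB
RRBBBBB
RRBBBBB
BBBBBBB
BBBBBBB
BBBBBBB
After op 4 paint(3,0,G):
RRBRRBB
RRBBBBB
RRBBBBB
GBBBBBB
BBBBBBB
BBBBBBB
After op 5 fill(5,1,R) [33 cells changed]:
RRRRRRR
RRRRRRR
RRRRRRR
GRRRRRR
RRRRRRR
RRRRRRR
After op 6 paint(3,3,R):
RRRRRRR
RRRRRRR
RRRRRRR
GRRRRRR
RRRRRRR
RRRRRRR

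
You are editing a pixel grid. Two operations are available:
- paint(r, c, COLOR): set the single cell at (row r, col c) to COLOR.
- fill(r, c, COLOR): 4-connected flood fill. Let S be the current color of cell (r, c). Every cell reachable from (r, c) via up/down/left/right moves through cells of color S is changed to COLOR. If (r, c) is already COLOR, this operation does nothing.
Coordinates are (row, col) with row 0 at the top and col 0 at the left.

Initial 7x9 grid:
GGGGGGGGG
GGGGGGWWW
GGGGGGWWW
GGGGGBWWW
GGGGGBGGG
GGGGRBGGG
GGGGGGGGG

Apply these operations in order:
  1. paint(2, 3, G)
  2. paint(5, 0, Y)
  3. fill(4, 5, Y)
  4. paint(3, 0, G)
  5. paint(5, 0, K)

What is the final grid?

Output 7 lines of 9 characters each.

After op 1 paint(2,3,G):
GGGGGGGGG
GGGGGGWWW
GGGGGGWWW
GGGGGBWWW
GGGGGBGGG
GGGGRBGGG
GGGGGGGGG
After op 2 paint(5,0,Y):
GGGGGGGGG
GGGGGGWWW
GGGGGGWWW
GGGGGBWWW
GGGGGBGGG
YGGGRBGGG
GGGGGGGGG
After op 3 fill(4,5,Y) [3 cells changed]:
GGGGGGGGG
GGGGGGWWW
GGGGGGWWW
GGGGGYWWW
GGGGGYGGG
YGGGRYGGG
GGGGGGGGG
After op 4 paint(3,0,G):
GGGGGGGGG
GGGGGGWWW
GGGGGGWWW
GGGGGYWWW
GGGGGYGGG
YGGGRYGGG
GGGGGGGGG
After op 5 paint(5,0,K):
GGGGGGGGG
GGGGGGWWW
GGGGGGWWW
GGGGGYWWW
GGGGGYGGG
KGGGRYGGG
GGGGGGGGG

Answer: GGGGGGGGG
GGGGGGWWW
GGGGGGWWW
GGGGGYWWW
GGGGGYGGG
KGGGRYGGG
GGGGGGGGG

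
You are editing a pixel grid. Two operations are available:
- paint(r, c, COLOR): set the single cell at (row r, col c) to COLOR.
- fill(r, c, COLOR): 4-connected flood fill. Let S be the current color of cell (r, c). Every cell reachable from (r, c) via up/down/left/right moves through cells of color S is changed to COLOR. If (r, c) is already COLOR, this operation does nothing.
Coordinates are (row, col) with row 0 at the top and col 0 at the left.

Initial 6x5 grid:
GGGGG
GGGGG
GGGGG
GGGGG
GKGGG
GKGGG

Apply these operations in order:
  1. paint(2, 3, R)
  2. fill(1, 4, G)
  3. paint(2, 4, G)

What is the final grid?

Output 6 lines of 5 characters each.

Answer: GGGGG
GGGGG
GGGRG
GGGGG
GKGGG
GKGGG

Derivation:
After op 1 paint(2,3,R):
GGGGG
GGGGG
GGGRG
GGGGG
GKGGG
GKGGG
After op 2 fill(1,4,G) [0 cells changed]:
GGGGG
GGGGG
GGGRG
GGGGG
GKGGG
GKGGG
After op 3 paint(2,4,G):
GGGGG
GGGGG
GGGRG
GGGGG
GKGGG
GKGGG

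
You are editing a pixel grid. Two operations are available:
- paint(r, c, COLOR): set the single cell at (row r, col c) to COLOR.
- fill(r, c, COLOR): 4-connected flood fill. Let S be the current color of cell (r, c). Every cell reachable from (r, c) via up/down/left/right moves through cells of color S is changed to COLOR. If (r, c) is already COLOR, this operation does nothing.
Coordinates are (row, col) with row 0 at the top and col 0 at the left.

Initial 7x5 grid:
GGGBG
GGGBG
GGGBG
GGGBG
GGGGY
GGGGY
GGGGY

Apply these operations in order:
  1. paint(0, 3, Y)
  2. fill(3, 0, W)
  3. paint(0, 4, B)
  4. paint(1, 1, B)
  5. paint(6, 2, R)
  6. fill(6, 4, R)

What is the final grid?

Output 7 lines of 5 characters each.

Answer: WWWYB
WBWBG
WWWBG
WWWBG
WWWWR
WWWWR
WWRWR

Derivation:
After op 1 paint(0,3,Y):
GGGYG
GGGBG
GGGBG
GGGBG
GGGGY
GGGGY
GGGGY
After op 2 fill(3,0,W) [24 cells changed]:
WWWYG
WWWBG
WWWBG
WWWBG
WWWWY
WWWWY
WWWWY
After op 3 paint(0,4,B):
WWWYB
WWWBG
WWWBG
WWWBG
WWWWY
WWWWY
WWWWY
After op 4 paint(1,1,B):
WWWYB
WBWBG
WWWBG
WWWBG
WWWWY
WWWWY
WWWWY
After op 5 paint(6,2,R):
WWWYB
WBWBG
WWWBG
WWWBG
WWWWY
WWWWY
WWRWY
After op 6 fill(6,4,R) [3 cells changed]:
WWWYB
WBWBG
WWWBG
WWWBG
WWWWR
WWWWR
WWRWR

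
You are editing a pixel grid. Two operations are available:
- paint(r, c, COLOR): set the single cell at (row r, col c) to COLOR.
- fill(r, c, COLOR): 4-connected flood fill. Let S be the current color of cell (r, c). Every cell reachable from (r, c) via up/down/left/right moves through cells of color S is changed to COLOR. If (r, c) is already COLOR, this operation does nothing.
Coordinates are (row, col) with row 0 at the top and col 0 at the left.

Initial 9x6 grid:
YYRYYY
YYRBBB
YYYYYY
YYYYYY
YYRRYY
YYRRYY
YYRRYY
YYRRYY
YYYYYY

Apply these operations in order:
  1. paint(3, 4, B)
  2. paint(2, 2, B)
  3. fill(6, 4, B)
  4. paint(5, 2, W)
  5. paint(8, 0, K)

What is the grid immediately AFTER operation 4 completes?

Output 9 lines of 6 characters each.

After op 1 paint(3,4,B):
YYRYYY
YYRBBB
YYYYYY
YYYYBY
YYRRYY
YYRRYY
YYRRYY
YYRRYY
YYYYYY
After op 2 paint(2,2,B):
YYRYYY
YYRBBB
YYBYYY
YYYYBY
YYRRYY
YYRRYY
YYRRYY
YYRRYY
YYYYYY
After op 3 fill(6,4,B) [36 cells changed]:
BBRYYY
BBRBBB
BBBBBB
BBBBBB
BBRRBB
BBRRBB
BBRRBB
BBRRBB
BBBBBB
After op 4 paint(5,2,W):
BBRYYY
BBRBBB
BBBBBB
BBBBBB
BBRRBB
BBWRBB
BBRRBB
BBRRBB
BBBBBB

Answer: BBRYYY
BBRBBB
BBBBBB
BBBBBB
BBRRBB
BBWRBB
BBRRBB
BBRRBB
BBBBBB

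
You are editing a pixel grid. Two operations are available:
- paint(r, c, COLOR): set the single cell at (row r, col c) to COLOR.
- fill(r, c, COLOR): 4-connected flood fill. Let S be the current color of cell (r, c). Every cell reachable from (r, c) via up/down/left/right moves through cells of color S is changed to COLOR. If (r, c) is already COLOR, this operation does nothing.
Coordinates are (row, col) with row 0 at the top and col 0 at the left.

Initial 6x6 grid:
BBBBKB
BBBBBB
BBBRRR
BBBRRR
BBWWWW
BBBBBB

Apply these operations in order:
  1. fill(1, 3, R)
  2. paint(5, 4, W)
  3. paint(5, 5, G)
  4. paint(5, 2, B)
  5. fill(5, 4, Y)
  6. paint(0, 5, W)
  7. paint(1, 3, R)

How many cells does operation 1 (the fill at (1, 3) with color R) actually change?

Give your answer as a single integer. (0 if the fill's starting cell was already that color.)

After op 1 fill(1,3,R) [25 cells changed]:
RRRRKR
RRRRRR
RRRRRR
RRRRRR
RRWWWW
RRRRRR

Answer: 25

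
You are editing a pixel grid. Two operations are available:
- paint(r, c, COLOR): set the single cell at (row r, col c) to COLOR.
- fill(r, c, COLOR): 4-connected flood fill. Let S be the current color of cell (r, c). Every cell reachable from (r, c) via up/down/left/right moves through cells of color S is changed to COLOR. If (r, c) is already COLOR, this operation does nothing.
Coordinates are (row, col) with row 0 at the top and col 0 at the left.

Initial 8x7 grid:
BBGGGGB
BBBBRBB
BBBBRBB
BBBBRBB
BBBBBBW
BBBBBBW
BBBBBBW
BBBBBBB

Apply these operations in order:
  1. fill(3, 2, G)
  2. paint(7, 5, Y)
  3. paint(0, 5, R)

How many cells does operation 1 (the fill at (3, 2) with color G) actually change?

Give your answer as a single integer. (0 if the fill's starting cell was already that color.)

Answer: 46

Derivation:
After op 1 fill(3,2,G) [46 cells changed]:
GGGGGGG
GGGGRGG
GGGGRGG
GGGGRGG
GGGGGGW
GGGGGGW
GGGGGGW
GGGGGGG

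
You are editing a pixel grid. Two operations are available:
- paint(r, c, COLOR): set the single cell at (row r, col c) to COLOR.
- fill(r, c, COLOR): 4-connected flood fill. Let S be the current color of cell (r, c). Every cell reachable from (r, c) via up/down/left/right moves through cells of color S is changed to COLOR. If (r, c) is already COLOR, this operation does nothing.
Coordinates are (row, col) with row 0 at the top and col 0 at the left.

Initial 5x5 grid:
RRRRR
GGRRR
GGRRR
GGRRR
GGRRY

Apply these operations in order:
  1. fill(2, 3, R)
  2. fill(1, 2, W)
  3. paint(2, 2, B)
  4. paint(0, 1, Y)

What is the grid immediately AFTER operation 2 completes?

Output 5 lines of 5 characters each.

After op 1 fill(2,3,R) [0 cells changed]:
RRRRR
GGRRR
GGRRR
GGRRR
GGRRY
After op 2 fill(1,2,W) [16 cells changed]:
WWWWW
GGWWW
GGWWW
GGWWW
GGWWY

Answer: WWWWW
GGWWW
GGWWW
GGWWW
GGWWY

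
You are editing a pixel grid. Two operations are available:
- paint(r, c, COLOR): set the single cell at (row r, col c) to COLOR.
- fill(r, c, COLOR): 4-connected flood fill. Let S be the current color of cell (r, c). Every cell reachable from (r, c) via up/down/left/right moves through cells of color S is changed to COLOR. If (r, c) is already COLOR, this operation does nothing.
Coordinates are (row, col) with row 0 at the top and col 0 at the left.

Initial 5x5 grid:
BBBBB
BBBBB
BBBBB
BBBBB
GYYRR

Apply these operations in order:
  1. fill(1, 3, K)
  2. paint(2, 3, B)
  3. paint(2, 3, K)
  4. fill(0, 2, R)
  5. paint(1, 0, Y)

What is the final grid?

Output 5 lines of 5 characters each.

After op 1 fill(1,3,K) [20 cells changed]:
KKKKK
KKKKK
KKKKK
KKKKK
GYYRR
After op 2 paint(2,3,B):
KKKKK
KKKKK
KKKBK
KKKKK
GYYRR
After op 3 paint(2,3,K):
KKKKK
KKKKK
KKKKK
KKKKK
GYYRR
After op 4 fill(0,2,R) [20 cells changed]:
RRRRR
RRRRR
RRRRR
RRRRR
GYYRR
After op 5 paint(1,0,Y):
RRRRR
YRRRR
RRRRR
RRRRR
GYYRR

Answer: RRRRR
YRRRR
RRRRR
RRRRR
GYYRR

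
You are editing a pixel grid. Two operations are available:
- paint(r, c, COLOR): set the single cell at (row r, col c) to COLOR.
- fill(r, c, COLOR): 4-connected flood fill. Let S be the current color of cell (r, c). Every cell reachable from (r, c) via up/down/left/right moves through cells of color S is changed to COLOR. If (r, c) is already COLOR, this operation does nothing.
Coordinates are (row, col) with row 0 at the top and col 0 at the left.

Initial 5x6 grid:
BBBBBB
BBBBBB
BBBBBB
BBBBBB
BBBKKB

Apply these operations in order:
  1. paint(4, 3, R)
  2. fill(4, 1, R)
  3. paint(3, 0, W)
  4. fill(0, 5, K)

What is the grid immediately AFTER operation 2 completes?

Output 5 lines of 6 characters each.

After op 1 paint(4,3,R):
BBBBBB
BBBBBB
BBBBBB
BBBBBB
BBBRKB
After op 2 fill(4,1,R) [28 cells changed]:
RRRRRR
RRRRRR
RRRRRR
RRRRRR
RRRRKR

Answer: RRRRRR
RRRRRR
RRRRRR
RRRRRR
RRRRKR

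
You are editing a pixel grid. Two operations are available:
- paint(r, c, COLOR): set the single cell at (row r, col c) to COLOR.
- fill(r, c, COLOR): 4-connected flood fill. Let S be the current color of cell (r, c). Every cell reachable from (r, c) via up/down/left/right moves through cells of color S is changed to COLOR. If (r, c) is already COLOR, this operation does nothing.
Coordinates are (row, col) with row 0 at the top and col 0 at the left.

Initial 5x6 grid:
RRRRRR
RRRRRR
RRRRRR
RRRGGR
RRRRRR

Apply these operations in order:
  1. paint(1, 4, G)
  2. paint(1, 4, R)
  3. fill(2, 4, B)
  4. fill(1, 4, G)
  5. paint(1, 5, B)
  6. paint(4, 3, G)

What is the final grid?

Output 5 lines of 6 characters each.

After op 1 paint(1,4,G):
RRRRRR
RRRRGR
RRRRRR
RRRGGR
RRRRRR
After op 2 paint(1,4,R):
RRRRRR
RRRRRR
RRRRRR
RRRGGR
RRRRRR
After op 3 fill(2,4,B) [28 cells changed]:
BBBBBB
BBBBBB
BBBBBB
BBBGGB
BBBBBB
After op 4 fill(1,4,G) [28 cells changed]:
GGGGGG
GGGGGG
GGGGGG
GGGGGG
GGGGGG
After op 5 paint(1,5,B):
GGGGGG
GGGGGB
GGGGGG
GGGGGG
GGGGGG
After op 6 paint(4,3,G):
GGGGGG
GGGGGB
GGGGGG
GGGGGG
GGGGGG

Answer: GGGGGG
GGGGGB
GGGGGG
GGGGGG
GGGGGG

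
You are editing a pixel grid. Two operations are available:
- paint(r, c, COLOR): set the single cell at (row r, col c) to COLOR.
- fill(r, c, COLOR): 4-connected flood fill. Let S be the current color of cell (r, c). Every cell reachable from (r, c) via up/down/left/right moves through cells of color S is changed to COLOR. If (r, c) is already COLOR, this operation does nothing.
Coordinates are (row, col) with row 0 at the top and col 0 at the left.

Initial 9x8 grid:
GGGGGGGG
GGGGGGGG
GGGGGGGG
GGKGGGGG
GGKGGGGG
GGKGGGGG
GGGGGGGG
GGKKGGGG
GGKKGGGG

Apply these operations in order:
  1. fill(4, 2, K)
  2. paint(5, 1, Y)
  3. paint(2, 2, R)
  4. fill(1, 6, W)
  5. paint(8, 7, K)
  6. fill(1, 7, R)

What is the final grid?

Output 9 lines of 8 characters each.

After op 1 fill(4,2,K) [0 cells changed]:
GGGGGGGG
GGGGGGGG
GGGGGGGG
GGKGGGGG
GGKGGGGG
GGKGGGGG
GGGGGGGG
GGKKGGGG
GGKKGGGG
After op 2 paint(5,1,Y):
GGGGGGGG
GGGGGGGG
GGGGGGGG
GGKGGGGG
GGKGGGGG
GYKGGGGG
GGGGGGGG
GGKKGGGG
GGKKGGGG
After op 3 paint(2,2,R):
GGGGGGGG
GGGGGGGG
GGRGGGGG
GGKGGGGG
GGKGGGGG
GYKGGGGG
GGGGGGGG
GGKKGGGG
GGKKGGGG
After op 4 fill(1,6,W) [63 cells changed]:
WWWWWWWW
WWWWWWWW
WWRWWWWW
WWKWWWWW
WWKWWWWW
WYKWWWWW
WWWWWWWW
WWKKWWWW
WWKKWWWW
After op 5 paint(8,7,K):
WWWWWWWW
WWWWWWWW
WWRWWWWW
WWKWWWWW
WWKWWWWW
WYKWWWWW
WWWWWWWW
WWKKWWWW
WWKKWWWK
After op 6 fill(1,7,R) [62 cells changed]:
RRRRRRRR
RRRRRRRR
RRRRRRRR
RRKRRRRR
RRKRRRRR
RYKRRRRR
RRRRRRRR
RRKKRRRR
RRKKRRRK

Answer: RRRRRRRR
RRRRRRRR
RRRRRRRR
RRKRRRRR
RRKRRRRR
RYKRRRRR
RRRRRRRR
RRKKRRRR
RRKKRRRK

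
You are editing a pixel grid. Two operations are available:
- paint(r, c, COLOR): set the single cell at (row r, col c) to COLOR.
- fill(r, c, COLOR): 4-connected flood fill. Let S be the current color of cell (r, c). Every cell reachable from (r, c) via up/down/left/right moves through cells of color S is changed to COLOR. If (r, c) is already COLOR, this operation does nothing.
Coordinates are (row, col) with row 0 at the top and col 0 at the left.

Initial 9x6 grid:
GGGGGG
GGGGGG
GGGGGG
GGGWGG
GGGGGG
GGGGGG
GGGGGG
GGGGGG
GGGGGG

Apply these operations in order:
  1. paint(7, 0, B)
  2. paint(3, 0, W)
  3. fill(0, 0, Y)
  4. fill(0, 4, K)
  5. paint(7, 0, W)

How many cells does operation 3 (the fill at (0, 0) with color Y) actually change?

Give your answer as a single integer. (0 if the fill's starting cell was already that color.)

Answer: 51

Derivation:
After op 1 paint(7,0,B):
GGGGGG
GGGGGG
GGGGGG
GGGWGG
GGGGGG
GGGGGG
GGGGGG
BGGGGG
GGGGGG
After op 2 paint(3,0,W):
GGGGGG
GGGGGG
GGGGGG
WGGWGG
GGGGGG
GGGGGG
GGGGGG
BGGGGG
GGGGGG
After op 3 fill(0,0,Y) [51 cells changed]:
YYYYYY
YYYYYY
YYYYYY
WYYWYY
YYYYYY
YYYYYY
YYYYYY
BYYYYY
YYYYYY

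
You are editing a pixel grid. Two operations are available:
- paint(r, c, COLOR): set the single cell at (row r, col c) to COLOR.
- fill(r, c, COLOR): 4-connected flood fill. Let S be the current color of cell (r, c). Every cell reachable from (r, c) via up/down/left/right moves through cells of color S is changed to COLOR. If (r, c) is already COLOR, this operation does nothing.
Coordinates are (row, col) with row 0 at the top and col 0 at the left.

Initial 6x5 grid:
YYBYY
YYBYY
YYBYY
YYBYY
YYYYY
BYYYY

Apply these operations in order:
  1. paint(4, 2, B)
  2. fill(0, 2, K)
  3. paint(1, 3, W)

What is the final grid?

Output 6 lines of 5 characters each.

After op 1 paint(4,2,B):
YYBYY
YYBYY
YYBYY
YYBYY
YYBYY
BYYYY
After op 2 fill(0,2,K) [5 cells changed]:
YYKYY
YYKYY
YYKYY
YYKYY
YYKYY
BYYYY
After op 3 paint(1,3,W):
YYKYY
YYKWY
YYKYY
YYKYY
YYKYY
BYYYY

Answer: YYKYY
YYKWY
YYKYY
YYKYY
YYKYY
BYYYY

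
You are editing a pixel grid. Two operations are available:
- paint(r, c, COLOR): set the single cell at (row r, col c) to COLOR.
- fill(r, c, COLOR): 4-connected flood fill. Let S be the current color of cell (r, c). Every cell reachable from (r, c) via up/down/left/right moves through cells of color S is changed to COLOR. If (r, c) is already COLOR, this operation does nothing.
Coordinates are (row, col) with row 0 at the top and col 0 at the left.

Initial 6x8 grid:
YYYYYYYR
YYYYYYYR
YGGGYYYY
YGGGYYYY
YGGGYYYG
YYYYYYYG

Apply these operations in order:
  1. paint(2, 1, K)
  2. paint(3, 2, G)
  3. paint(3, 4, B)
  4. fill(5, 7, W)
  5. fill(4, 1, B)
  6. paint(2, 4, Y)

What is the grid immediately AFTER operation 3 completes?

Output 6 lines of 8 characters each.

Answer: YYYYYYYR
YYYYYYYR
YKGGYYYY
YGGGBYYY
YGGGYYYG
YYYYYYYG

Derivation:
After op 1 paint(2,1,K):
YYYYYYYR
YYYYYYYR
YKGGYYYY
YGGGYYYY
YGGGYYYG
YYYYYYYG
After op 2 paint(3,2,G):
YYYYYYYR
YYYYYYYR
YKGGYYYY
YGGGYYYY
YGGGYYYG
YYYYYYYG
After op 3 paint(3,4,B):
YYYYYYYR
YYYYYYYR
YKGGYYYY
YGGGBYYY
YGGGYYYG
YYYYYYYG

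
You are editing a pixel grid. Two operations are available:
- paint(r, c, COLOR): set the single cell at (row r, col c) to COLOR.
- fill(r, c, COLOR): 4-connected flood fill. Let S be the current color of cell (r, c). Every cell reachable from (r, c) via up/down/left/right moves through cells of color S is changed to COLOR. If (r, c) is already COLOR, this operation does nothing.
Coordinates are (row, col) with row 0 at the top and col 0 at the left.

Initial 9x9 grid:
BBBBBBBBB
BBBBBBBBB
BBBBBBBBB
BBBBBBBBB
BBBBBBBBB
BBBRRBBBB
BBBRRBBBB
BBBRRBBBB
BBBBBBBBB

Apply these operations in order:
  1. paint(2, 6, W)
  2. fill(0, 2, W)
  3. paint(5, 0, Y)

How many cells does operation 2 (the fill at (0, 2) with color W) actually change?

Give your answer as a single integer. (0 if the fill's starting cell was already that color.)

After op 1 paint(2,6,W):
BBBBBBBBB
BBBBBBBBB
BBBBBBWBB
BBBBBBBBB
BBBBBBBBB
BBBRRBBBB
BBBRRBBBB
BBBRRBBBB
BBBBBBBBB
After op 2 fill(0,2,W) [74 cells changed]:
WWWWWWWWW
WWWWWWWWW
WWWWWWWWW
WWWWWWWWW
WWWWWWWWW
WWWRRWWWW
WWWRRWWWW
WWWRRWWWW
WWWWWWWWW

Answer: 74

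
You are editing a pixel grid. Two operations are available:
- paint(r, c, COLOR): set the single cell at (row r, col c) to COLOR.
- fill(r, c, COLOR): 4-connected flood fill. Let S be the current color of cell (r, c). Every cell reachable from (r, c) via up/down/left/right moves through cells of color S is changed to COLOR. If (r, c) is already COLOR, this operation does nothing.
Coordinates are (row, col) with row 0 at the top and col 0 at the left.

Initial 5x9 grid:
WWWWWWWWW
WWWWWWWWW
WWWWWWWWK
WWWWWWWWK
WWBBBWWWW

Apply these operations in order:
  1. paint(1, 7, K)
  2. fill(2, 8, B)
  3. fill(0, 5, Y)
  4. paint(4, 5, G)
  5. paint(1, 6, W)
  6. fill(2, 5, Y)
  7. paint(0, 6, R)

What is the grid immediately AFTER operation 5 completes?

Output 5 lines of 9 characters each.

After op 1 paint(1,7,K):
WWWWWWWWW
WWWWWWWKW
WWWWWWWWK
WWWWWWWWK
WWBBBWWWW
After op 2 fill(2,8,B) [2 cells changed]:
WWWWWWWWW
WWWWWWWKW
WWWWWWWWB
WWWWWWWWB
WWBBBWWWW
After op 3 fill(0,5,Y) [39 cells changed]:
YYYYYYYYY
YYYYYYYKY
YYYYYYYYB
YYYYYYYYB
YYBBBYYYY
After op 4 paint(4,5,G):
YYYYYYYYY
YYYYYYYKY
YYYYYYYYB
YYYYYYYYB
YYBBBGYYY
After op 5 paint(1,6,W):
YYYYYYYYY
YYYYYYWKY
YYYYYYYYB
YYYYYYYYB
YYBBBGYYY

Answer: YYYYYYYYY
YYYYYYWKY
YYYYYYYYB
YYYYYYYYB
YYBBBGYYY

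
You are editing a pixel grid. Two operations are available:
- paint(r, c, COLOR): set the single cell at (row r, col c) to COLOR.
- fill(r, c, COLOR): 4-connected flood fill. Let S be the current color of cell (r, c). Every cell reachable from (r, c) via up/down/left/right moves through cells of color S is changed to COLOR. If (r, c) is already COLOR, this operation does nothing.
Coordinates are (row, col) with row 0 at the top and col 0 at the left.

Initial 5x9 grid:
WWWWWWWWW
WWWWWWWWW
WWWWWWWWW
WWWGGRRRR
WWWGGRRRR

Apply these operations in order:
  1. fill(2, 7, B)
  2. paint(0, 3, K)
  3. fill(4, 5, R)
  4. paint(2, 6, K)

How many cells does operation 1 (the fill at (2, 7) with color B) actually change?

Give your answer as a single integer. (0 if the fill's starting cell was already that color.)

Answer: 33

Derivation:
After op 1 fill(2,7,B) [33 cells changed]:
BBBBBBBBB
BBBBBBBBB
BBBBBBBBB
BBBGGRRRR
BBBGGRRRR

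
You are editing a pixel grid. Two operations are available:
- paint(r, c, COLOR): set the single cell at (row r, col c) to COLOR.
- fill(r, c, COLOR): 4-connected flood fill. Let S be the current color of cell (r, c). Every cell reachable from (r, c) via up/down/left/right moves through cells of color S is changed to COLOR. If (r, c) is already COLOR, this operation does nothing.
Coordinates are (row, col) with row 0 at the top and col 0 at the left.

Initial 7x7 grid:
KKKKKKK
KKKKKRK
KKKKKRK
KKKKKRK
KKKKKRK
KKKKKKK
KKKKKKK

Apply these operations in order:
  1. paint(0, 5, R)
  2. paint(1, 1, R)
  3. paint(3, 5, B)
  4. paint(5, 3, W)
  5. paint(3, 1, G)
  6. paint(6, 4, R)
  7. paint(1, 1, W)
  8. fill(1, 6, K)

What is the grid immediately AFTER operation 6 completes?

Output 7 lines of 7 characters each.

Answer: KKKKKRK
KRKKKRK
KKKKKRK
KGKKKBK
KKKKKRK
KKKWKKK
KKKKRKK

Derivation:
After op 1 paint(0,5,R):
KKKKKRK
KKKKKRK
KKKKKRK
KKKKKRK
KKKKKRK
KKKKKKK
KKKKKKK
After op 2 paint(1,1,R):
KKKKKRK
KRKKKRK
KKKKKRK
KKKKKRK
KKKKKRK
KKKKKKK
KKKKKKK
After op 3 paint(3,5,B):
KKKKKRK
KRKKKRK
KKKKKRK
KKKKKBK
KKKKKRK
KKKKKKK
KKKKKKK
After op 4 paint(5,3,W):
KKKKKRK
KRKKKRK
KKKKKRK
KKKKKBK
KKKKKRK
KKKWKKK
KKKKKKK
After op 5 paint(3,1,G):
KKKKKRK
KRKKKRK
KKKKKRK
KGKKKBK
KKKKKRK
KKKWKKK
KKKKKKK
After op 6 paint(6,4,R):
KKKKKRK
KRKKKRK
KKKKKRK
KGKKKBK
KKKKKRK
KKKWKKK
KKKKRKK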